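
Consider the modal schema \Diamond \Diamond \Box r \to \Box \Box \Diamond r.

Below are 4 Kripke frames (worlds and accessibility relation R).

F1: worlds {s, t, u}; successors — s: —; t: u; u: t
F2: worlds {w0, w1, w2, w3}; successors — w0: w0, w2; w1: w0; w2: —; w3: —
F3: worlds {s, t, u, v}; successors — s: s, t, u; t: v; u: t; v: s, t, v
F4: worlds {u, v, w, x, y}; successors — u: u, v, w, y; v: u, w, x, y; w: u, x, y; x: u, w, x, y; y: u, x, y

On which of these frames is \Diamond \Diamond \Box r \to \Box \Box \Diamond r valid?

F1, F4

Frame correspondent (Sahlqvist): \forall x \forall y \forall z ((x R^2 y \wedge x R^2 z) \to \exists w (yRw \wedge zRw)) — i.e. a generalized confluence (Geach) condition.
F1: holds.
F2: fails — w0R²w0, w0R²w2 but no w with w0Rw and w2Rw.
F3: fails — sR²s, sR²t but no w with sRw and tRw.
F4: holds.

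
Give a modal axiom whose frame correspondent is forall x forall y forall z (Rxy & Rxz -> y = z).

◇ψ → □ψ

A defining formula is ◇ψ → □ψ (the CD axiom).
Suppose ◇ψ→□ψ is valid. Take Rxy, Rxz and set V(ψ)={y}. Then ◇ψ at x, so □ψ at x, so ψ at z, i.e. z=y.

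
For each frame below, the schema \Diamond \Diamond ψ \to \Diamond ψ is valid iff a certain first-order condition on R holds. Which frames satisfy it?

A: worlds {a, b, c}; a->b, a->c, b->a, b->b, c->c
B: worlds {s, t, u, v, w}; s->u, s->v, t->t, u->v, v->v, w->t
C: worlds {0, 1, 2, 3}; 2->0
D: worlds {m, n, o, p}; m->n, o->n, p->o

B, C

Frame correspondent (Sahlqvist): \forall x \forall y \forall z (Rxy \wedge Ryz \to Rxz) — i.e. transitivity.
A: fails — Rab and Rba but not Raa.
B: condition met.
C: condition met.
D: fails — Rpo and Ron but not Rpn.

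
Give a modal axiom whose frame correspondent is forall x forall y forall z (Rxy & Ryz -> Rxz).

This is transitivity; the standard corresponding axiom is 4: □q → □□q.
Suppose □q→□□q is valid. Take Rxy, Ryz and set V(q)={w : Rxw}. Then □q at x, so □□q at x, so □q at y, so q at z, i.e. Rxz.

□q → □□q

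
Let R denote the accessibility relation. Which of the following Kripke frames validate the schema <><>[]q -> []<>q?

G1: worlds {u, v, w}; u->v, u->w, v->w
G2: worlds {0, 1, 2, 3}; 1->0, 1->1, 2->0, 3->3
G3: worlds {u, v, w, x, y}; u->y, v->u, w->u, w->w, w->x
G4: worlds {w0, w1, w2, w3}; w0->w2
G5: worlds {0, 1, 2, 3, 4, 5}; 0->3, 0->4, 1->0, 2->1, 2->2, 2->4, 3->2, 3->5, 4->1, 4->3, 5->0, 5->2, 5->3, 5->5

G4

Frame correspondent (Sahlqvist): forall x forall y forall z ((x R^2 y & xRz) -> exists w (yRw & zRw)) — i.e. a generalized confluence (Geach) condition.
G1: fails — uR²w, uRv but no t with wRt and vRt.
G2: fails — 1R²0, 1R0 but no w with 0Rw and 0Rw.
G3: fails — vR²y, vRu but no t with yRt and uRt.
G4: condition met.
G5: fails — 0R²1, 0R3 but no w with 1Rw and 3Rw.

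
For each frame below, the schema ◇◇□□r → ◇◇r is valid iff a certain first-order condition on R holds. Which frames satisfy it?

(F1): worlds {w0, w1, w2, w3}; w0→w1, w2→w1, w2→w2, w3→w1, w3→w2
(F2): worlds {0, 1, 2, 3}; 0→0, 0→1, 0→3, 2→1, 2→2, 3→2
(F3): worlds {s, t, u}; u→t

(F3)

Frame correspondent (Sahlqvist): ∀x ∀y (xR²y → ∃w (yR²w ∧ xR²w)) — i.e. a generalized confluence (Geach) condition.
(F1): fails — w2R²w1 but no w with w1R²w and w2R²w.
(F2): fails — 0R²1 but no w with 1R²w and 0R²w.
(F3): condition met.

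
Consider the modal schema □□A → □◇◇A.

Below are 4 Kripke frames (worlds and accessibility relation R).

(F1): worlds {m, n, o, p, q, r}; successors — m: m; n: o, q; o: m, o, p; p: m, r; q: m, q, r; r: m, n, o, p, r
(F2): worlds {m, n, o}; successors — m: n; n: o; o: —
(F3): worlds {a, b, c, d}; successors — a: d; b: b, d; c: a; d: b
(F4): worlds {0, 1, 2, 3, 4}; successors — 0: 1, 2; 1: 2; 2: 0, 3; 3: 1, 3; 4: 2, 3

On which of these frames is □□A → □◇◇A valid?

(F1), (F4)

This is the axiom for a generalized confluence (Geach) condition; its first-order frame correspondent is ∀x ∀z (xRz → ∃w (xR²w ∧ zR²w)).
(F1): holds.
(F2): fails — mRn but no w with mR²w and nR²w.
(F3): fails — cRa but no w with cR²w and aR²w.
(F4): holds.
Valid on: (F1), (F4).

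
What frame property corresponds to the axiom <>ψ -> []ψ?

partial functionality: forall x forall y forall z (Rxy & Rxz -> y = z)

Suppose ◇ψ→□ψ is valid. Take Rxy, Rxz and set V(ψ)={y}. Then ◇ψ at x, so □ψ at x, so ψ at z, i.e. z=y.
Conversely, any frame satisfying forall x forall y forall z (Rxy & Rxz -> y = z) validates the schema.
So the correspondent is partial functionality.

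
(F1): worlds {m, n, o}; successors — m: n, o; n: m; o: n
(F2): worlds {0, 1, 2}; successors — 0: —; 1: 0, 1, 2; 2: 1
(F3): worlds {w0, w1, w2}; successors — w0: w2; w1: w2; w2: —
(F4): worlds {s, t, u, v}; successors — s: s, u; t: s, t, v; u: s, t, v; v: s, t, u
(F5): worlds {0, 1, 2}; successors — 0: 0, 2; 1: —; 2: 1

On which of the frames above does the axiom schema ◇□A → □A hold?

Frame correspondent (Sahlqvist): ∀x ∀y ∀z (Rxy ∧ Rxz → Ryz) — i.e. the Euclidean property.
(F1): fails — Rmo and Rmo but not Roo.
(F2): fails — R12 and R12 but not R22.
(F3): fails — Rw0w2 and Rw0w2 but not Rw2w2.
(F4): fails — Rsu and Rsu but not Ruu.
(F5): fails — R02 and R00 but not R20.

none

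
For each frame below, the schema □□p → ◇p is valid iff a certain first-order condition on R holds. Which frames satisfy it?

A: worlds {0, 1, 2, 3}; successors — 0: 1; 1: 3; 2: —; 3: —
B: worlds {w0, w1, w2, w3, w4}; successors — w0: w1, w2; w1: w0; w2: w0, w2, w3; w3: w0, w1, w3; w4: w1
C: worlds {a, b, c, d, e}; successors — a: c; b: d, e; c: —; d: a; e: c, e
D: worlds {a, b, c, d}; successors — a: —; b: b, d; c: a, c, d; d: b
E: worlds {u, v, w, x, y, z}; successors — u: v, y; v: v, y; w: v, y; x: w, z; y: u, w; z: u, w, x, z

The schema corresponds to a generalized confluence (Geach) condition: ∀x ∃w (xR²w ∧ xRw).
A: fails — at 0 but no w with 0R²w and 0Rw.
B: fails — at w1 but no w with w1R²w and w1Rw.
C: fails — at a but no w with aR²w and aRw.
D: fails — at a but no w with aR²w and aRw.
E: fails — at y but no t with yR²t and yRt.

none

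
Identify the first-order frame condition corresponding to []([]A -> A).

Suppose □(□A→A) is valid. Take Rxy and set V(A)={w : Ryw}. Then at y, □A holds; since □(□A→A) at x, □A→A at y, so A at y, i.e. Ryy.

Shift-reflexivity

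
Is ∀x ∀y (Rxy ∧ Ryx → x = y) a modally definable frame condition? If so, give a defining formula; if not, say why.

Modal frame validity is preserved under surjective bounded morphisms.
The 6-cycle (worlds w0,w1,w2,w3,w4,w5 with w0→w1→w2→w3→w4→w5→w0) is antisymmetric. Sending even-indexed worlds to a and odd-indexed worlds to b is a surjective bounded morphism onto the two-world frame with a↔b, which is not antisymmetric.
So the class is not modally definable.

No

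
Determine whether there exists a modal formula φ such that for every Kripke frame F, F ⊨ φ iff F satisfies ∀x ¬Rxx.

Modal frame validity is preserved under surjective bounded morphisms.
The 4-cycle (worlds 0,1,2,3 with 0→1→2→3→0) is irreflexive, and the map sending every world to a single reflexive point • is a surjective bounded morphism (forth: every edge maps to (•,•); back: every world has a successor). So any modal formula valid on the 4-cycle is also valid on the reflexive point, which is not irreflexive.
So no modal formula (or set of formulas) defines exactly the irreflexive frames.

Not modally definable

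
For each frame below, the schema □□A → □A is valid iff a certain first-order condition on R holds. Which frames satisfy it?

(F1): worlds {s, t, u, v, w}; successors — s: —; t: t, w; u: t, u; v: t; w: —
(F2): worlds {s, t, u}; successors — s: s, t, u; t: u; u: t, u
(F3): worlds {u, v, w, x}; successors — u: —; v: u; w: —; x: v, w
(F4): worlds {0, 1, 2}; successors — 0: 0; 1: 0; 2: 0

(F1), (F2), (F4)

Frame correspondent (Sahlqvist): ∀x ∀y (Rxy → ∃z (Rxz ∧ Rzy)) — i.e. density.
(F1): condition met.
(F2): condition met.
(F3): fails — Rxw but no z with Rxz and Rzw.
(F4): condition met.
Valid on: (F1), (F2), (F4).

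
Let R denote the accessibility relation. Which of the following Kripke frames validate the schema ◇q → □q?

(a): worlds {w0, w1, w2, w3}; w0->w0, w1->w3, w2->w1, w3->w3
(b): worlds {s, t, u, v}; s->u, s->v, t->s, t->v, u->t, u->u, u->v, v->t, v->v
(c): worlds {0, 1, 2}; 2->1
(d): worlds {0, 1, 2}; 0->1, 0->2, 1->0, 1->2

(a), (c)

The schema corresponds to partial functionality: ∀x ∀y ∀z (Rxy ∧ Rxz → y = z).
(a): condition met.
(b): fails — s sees both u and v.
(c): condition met.
(d): fails — 0 sees both 1 and 2.
Valid on: (a), (c).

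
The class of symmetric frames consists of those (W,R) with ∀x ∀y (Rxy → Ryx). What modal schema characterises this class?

s → □◇s

This is symmetry; the standard corresponding axiom is B: s → □◇s.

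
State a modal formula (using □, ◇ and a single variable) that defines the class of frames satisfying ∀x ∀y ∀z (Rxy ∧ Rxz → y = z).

◇s → □s

This is partial functionality; the standard corresponding axiom is CD: ◇s → □s.
Suppose ◇s→□s is valid. Take Rxy, Rxz and set V(s)={y}. Then ◇s at x, so □s at x, so s at z, i.e. z=y.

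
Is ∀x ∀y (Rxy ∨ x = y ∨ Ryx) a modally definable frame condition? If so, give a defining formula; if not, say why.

No

Any modally definable frame class is closed under disjoint unions.
Take 3 disjoint single-world reflexive frames: each is trivially connected, but their disjoint union has 3 worlds with no edge between distinct components, so it is not connected.
So the class is not modally definable.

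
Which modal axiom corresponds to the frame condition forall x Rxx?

A defining formula is □q → q (the T axiom).

□q → q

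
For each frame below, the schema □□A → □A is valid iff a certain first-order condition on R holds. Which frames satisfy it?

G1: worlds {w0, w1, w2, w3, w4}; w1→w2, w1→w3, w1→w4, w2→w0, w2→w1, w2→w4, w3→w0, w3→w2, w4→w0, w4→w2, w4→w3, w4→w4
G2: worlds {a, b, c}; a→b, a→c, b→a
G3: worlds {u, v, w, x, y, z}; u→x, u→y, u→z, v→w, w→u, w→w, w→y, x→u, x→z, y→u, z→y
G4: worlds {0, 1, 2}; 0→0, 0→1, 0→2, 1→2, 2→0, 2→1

The schema corresponds to density: ∀x ∀y (Rxy → ∃z (Rxz ∧ Rzy)).
G1: fails — Rw3w2 but no z with Rw3z and Rzw2.
G2: fails — Rac but no z with Raz and Rzc.
G3: fails — Rxu but no t with Rxt and Rtu.
G4: fails — R12 but no z with R1z and Rz2.

none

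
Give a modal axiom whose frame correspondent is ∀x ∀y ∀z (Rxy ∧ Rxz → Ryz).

◇p → □◇p

This is the Euclidean property; the standard corresponding axiom is 5: ◇p → □◇p.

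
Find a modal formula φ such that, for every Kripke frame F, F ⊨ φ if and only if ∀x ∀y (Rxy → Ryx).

p → □◇p

This is symmetry; the standard corresponding axiom is B: p → □◇p.
Suppose p→□◇p is valid. Take Rxy and set V(p)={x}. Then p at x, so □◇p at x, so ◇p at y, so some z with Ryz has p; z=x, i.e. Ryx.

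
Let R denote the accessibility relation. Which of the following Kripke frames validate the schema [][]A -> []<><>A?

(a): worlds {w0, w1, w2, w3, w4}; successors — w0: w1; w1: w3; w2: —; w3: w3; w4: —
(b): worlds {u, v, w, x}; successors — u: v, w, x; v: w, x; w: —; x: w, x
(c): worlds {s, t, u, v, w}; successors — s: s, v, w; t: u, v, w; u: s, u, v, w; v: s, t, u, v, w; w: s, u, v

(a), (c)

Frame correspondent (Sahlqvist): forall x forall z (xRz -> exists w (x R^2 w & z R^2 w)) — i.e. a generalized confluence (Geach) condition.
(a): ✓.
(b): fails — uRw but no t with uR²t and wR²t.
(c): ✓.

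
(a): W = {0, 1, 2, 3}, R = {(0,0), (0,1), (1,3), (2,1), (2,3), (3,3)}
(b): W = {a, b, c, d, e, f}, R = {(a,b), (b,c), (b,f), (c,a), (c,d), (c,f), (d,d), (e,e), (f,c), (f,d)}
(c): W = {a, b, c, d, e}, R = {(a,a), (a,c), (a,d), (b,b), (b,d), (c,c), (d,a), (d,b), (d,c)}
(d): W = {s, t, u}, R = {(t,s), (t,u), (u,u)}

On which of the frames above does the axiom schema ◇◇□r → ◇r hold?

The schema corresponds to a generalized confluence (Geach) condition: ∀x ∀y (xR²y → ∃w (yRw ∧ xRw)).
(a): fails — 0R²1 but no w with 1Rw and 0Rw.
(b): fails — aR²c but no w with cRw and aRw.
(c): fails — bR²c but no w with cRw and bRw.
(d): holds.

(d)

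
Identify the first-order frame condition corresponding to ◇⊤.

Seriality

This schema is equivalent to the D axiom □ψ → ◇ψ.
It corresponds to seriality: ∀x ∃y Rxy.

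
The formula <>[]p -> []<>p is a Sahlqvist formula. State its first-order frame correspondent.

convergence

Suppose ◇□p→□◇p is valid. Take Rxy, Rxz and set V(p)={w : Ryw}. Then □p at y so ◇□p at x, so □◇p at x, so ◇p at z, giving w with Rzw and Ryw.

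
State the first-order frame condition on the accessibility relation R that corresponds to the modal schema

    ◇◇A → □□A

This is a Sahlqvist (Geach-type) schema ◇^2□^0A → □^2◇^0A.
First-order correspondent: ∀x ∀y ∀z ((xR²y ∧ xR²z) → ∃w (y = w ∧ z = w)).

∀x ∀y ∀z ((xR²y ∧ xR²z) → ∃w (y = w ∧ z = w))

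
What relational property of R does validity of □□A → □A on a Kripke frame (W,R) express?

Suppose □□A→□A is valid. Take Rxy and set V(A)={w : xR²w}. Then □□A at x, so □A at x, so A at y, i.e. ∃z(Rxz∧Rzy).
The converse is a direct semantic check.
So the correspondent is density.

density: ∀x ∀y (Rxy → ∃z (Rxz ∧ Rzy))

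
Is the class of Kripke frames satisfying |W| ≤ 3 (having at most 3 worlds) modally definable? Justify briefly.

Any modally definable frame class is closed under disjoint unions.
Any modal formula valid on each of 4 disjoint one-world frames is valid on their disjoint union (validity is preserved under disjoint unions). Each one-world frame has |W|=1≤3, but the union has |W|=4.
Hence having at most 3 worlds is not modally definable.

No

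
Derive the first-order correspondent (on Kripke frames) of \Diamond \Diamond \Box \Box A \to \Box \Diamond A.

This is a Sahlqvist (Geach-type) schema ◇^2□^2A → □^1◇^1A.
First-order correspondent: \forall x \forall y \forall z ((x R^2 y \wedge xRz) \to \exists w (y R^2 w \wedge zRw)).

\forall x \forall y \forall z ((x R^2 y \wedge xRz) \to \exists w (y R^2 w \wedge zRw))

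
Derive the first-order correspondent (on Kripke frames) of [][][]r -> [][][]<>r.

forall x forall z (x R^3 z -> exists w (x R^3 w & zRw))

This is a Sahlqvist (Geach-type) schema ◇^0□^3r → □^3◇^1r.
Minimal-valuation argument: fix x; take any y with xR^0y and any z with xR^3z. Set V(r) to the set of worlds R-reachable from y in exactly 3 steps. Then □^3r holds at y, so the antecedent holds at x; validity forces ◇^1r at z, giving a w with zR^1w and yR^3w.
First-order correspondent: forall x forall z (x R^3 z -> exists w (x R^3 w & zRw)).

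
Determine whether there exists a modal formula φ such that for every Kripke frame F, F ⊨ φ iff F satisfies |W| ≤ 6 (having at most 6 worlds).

Any modally definable frame class is closed under disjoint unions.
Any modal formula valid on each of 7 disjoint one-world frames is valid on their disjoint union (validity is preserved under disjoint unions). Each one-world frame has |W|=1≤6, but the union has |W|=7.
So no modal formula (or set of formulas) defines exactly the |W|≤6 frames.

No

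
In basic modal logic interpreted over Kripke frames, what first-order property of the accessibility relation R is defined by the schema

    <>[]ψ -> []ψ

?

Equivalently (dual form): ◇ψ → □◇ψ.
Suppose ◇ψ→□◇ψ is valid. Take Rxy, Rxz and set V(ψ)={y}. Then ◇ψ at x, so □◇ψ at x, so ◇ψ at z, so some w with Rzw has ψ; w=y, i.e. Rzy. By symmetry of the argument, Ryz.

the Euclidean property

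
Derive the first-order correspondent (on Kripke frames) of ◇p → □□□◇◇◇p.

This is a Sahlqvist (Geach-type) schema ◇^1□^0p → □^3◇^3p.
Minimal-valuation argument: fix x; take any y with xR^1y and any z with xR^3z. Set V(p) to the set of worlds R-reachable from y in exactly 0 steps. Then □^0p holds at y, so the antecedent holds at x; validity forces ◇^3p at z, giving a w with zR^3w and yR^0w.
First-order correspondent: ∀x ∀y ∀z ((xRy ∧ xR³z) → ∃w (y = w ∧ zR³w)).

∀x ∀y ∀z ((xRy ∧ xR³z) → ∃w (y = w ∧ zR³w))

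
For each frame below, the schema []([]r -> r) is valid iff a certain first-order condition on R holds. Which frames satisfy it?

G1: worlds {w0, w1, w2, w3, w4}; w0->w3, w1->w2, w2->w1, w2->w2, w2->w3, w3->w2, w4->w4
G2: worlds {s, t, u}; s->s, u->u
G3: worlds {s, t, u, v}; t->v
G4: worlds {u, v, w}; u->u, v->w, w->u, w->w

G2, G4

The schema corresponds to shift-reflexivity: forall x forall y (Rxy -> Ryy).
G1: fails — Rw2w1 but not Rw1w1.
G2: condition met.
G3: fails — Rtv but not Rvv.
G4: condition met.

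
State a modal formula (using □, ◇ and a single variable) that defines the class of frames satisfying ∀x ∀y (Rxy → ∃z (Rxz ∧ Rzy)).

A defining formula is □□p → □p (the C4 axiom).

□□p → □p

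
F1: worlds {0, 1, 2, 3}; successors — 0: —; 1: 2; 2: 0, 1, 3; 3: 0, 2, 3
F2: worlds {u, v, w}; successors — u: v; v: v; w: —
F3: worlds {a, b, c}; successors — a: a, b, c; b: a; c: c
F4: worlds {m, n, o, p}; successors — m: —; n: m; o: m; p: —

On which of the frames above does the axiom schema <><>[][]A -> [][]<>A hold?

This is the axiom for a generalized confluence (Geach) condition; its first-order frame correspondent is forall x forall y forall z ((x R^2 y & x R^2 z) -> exists w (y R^2 w & zRw)).
F1: fails — 1R²0, 1R²0 but no w with 0R²w and 0Rw.
F2: condition met.
F3: fails — aR²c, aR²b but no w with cR²w and bRw.
F4: condition met.

F2, F4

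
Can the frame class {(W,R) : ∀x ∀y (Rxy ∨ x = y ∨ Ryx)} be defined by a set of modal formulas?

Not modally definable

Modal frame validity is preserved under disjoint unions.
Take 3 disjoint single-world reflexive frames: each is trivially connected, but their disjoint union has 3 worlds with no edge between distinct components, so it is not connected.
Hence connectedness of R is not modally definable.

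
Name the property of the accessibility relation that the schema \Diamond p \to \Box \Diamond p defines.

the Euclidean property: \forall x \forall y \forall z (Rxy \wedge Rxz \to Ryz)

Suppose ◇p→□◇p is valid. Take Rxy, Rxz and set V(p)={y}. Then ◇p at x, so □◇p at x, so ◇p at z, so some w with Rzw has p; w=y, i.e. Rzy. By symmetry of the argument, Ryz.
The converse is a direct semantic check.
So the correspondent is the Euclidean property.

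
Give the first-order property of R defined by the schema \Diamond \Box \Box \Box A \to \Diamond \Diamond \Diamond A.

This is a Sahlqvist (Geach-type) schema ◇^1□^3A → □^0◇^3A.
Minimal-valuation argument: fix x; take any y with xR^1y and any z with xR^0z. Set V(A) to the set of worlds R-reachable from y in exactly 3 steps. Then □^3A holds at y, so the antecedent holds at x; validity forces ◇^3A at z, giving a w with zR^3w and yR^3w.
First-order correspondent: \forall x \forall y (xRy \to \exists w (y R^3 w \wedge x R^3 w)).

\forall x \forall y (xRy \to \exists w (y R^3 w \wedge x R^3 w))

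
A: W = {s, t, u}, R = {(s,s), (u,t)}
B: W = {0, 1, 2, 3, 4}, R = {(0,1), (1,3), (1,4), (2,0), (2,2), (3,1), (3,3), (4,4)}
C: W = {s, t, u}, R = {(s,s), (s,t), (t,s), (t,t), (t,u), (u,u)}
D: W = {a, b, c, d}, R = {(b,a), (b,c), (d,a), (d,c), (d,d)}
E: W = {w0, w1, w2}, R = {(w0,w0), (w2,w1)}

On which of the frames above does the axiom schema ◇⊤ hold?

This is the axiom for seriality; its first-order frame correspondent is ∀x ∃y Rxy.
A: fails — world t has no successor.
B: condition met.
C: condition met.
D: fails — world a has no successor.
E: fails — world w1 has no successor.
Valid on: B, C.

B, C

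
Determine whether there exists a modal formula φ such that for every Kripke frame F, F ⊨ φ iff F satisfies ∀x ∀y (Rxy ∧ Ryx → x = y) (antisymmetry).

If a class were modally definable it would be closed under surjective bounded morphisms (Goldblatt–Thomason).
The 6-cycle (worlds s,t,u,v,w,x with s→t→u→v→w→x→s) is antisymmetric. Sending even-indexed worlds to • and odd-indexed worlds to ∘ is a surjective bounded morphism onto the two-world frame with •↔∘, which is not antisymmetric.
Hence antisymmetry is not modally definable.

No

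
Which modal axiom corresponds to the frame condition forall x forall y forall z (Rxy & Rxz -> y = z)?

The condition is partial functionality. The CD schema ◇p → □p defines it.
Suppose ◇p→□p is valid. Take Rxy, Rxz and set V(p)={y}. Then ◇p at x, so □p at x, so p at z, i.e. z=y.

◇p → □p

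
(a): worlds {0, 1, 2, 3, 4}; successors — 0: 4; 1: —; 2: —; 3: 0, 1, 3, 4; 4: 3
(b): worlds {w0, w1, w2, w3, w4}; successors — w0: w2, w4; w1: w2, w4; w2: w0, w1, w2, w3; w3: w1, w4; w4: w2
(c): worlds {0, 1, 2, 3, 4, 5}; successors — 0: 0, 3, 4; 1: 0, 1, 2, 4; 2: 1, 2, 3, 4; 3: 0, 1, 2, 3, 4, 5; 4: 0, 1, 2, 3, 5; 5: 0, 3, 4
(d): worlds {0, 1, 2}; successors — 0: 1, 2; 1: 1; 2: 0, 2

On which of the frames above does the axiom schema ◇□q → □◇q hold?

Frame correspondent (Sahlqvist): ∀x ∀y ∀z (Rxy ∧ Rxz → ∃w (Ryw ∧ Rzw)) — i.e. convergence.
(a): fails — R34 and R31 but 4 and 1 have no common successor.
(b): holds.
(c): holds.
(d): fails — R02 and R01 but 2 and 1 have no common successor.
Valid on: (b), (c).

(b), (c)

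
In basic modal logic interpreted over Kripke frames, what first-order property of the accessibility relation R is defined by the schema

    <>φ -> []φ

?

partial functionality

Suppose ◇φ→□φ is valid. Take Rxy, Rxz and set V(φ)={y}. Then ◇φ at x, so □φ at x, so φ at z, i.e. z=y.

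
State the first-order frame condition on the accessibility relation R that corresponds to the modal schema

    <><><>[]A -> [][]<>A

This is a Sahlqvist (Geach-type) schema ◇^3□^1A → □^2◇^1A.
Minimal-valuation argument: fix x; take any y with xR^3y and any z with xR^2z. Set V(A) to the set of worlds R-reachable from y in exactly 1 step. Then □^1A holds at y, so the antecedent holds at x; validity forces ◇^1A at z, giving a w with zR^1w and yR^1w.
First-order correspondent: forall x forall y forall z ((x R^3 y & x R^2 z) -> exists w (yRw & zRw)).

forall x forall y forall z ((x R^3 y & x R^2 z) -> exists w (yRw & zRw))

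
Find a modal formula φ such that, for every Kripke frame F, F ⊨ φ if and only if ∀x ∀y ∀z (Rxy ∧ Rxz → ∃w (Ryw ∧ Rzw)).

◇□p → □◇p

This is convergence; the standard corresponding axiom is .2: ◇□p → □◇p.
Suppose ◇□p→□◇p is valid. Take Rxy, Rxz and set V(p)={w : Ryw}. Then □p at y so ◇□p at x, so □◇p at x, so ◇p at z, giving w with Rzw and Ryw.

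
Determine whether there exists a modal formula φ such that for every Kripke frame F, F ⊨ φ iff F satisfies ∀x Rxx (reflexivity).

The condition is reflexivity. A defining modal formula is □p → p.
Suppose □p→p is valid. At any x set V(p)={w : Rxw}. Then □p holds at x, so p holds at x, i.e. Rxx.

Definable; □p → p defines it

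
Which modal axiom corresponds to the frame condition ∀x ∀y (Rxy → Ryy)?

This is shift-reflexivity; the standard corresponding axiom is T□: □(□q → q).
Suppose □(□q→q) is valid. Take Rxy and set V(q)={w : Ryw}. Then at y, □q holds; since □(□q→q) at x, □q→q at y, so q at y, i.e. Ryy.

□(□q → q)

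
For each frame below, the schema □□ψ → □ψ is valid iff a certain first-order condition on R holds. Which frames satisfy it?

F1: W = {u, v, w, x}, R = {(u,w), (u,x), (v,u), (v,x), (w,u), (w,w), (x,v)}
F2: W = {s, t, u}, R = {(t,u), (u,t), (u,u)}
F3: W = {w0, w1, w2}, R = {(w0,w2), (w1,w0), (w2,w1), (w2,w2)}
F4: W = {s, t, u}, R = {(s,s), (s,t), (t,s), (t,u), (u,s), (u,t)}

F2

Frame correspondent (Sahlqvist): ∀x ∀y (Rxy → ∃z (Rxz ∧ Rzy)) — i.e. density.
F1: fails — Rvu but no z with Rvz and Rzu.
F2: satisfies the condition.
F3: fails — Rw1w0 but no z with Rw1z and Rzw0.
F4: fails — Rtu but no z with Rtz and Rzu.
Valid on: F2.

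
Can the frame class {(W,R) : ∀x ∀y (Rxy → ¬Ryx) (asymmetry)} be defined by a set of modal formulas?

Any modally definable frame class is closed under surjective bounded morphisms.
The 3-cycle (worlds w0,w1,w2 with w0→w1→w2→w0) is asymmetric. Mapping every world to a single reflexive point • is a surjective bounded morphism, and the reflexive point is not asymmetric (R•• but asymmetry requires ¬R••).
So the class is not modally definable.

No — not modally definable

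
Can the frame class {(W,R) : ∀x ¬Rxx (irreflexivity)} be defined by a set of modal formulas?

If a class were modally definable it would be closed under surjective bounded morphisms (Goldblatt–Thomason).
The 2-cycle (worlds s,t with s→t→s) is irreflexive, and the map sending every world to a single reflexive point • is a surjective bounded morphism (forth: every edge maps to (•,•); back: every world has a successor). So any modal formula valid on the 2-cycle is also valid on the reflexive point, which is not irreflexive.
Hence irreflexivity is not modally definable.

Not definable by any modal formula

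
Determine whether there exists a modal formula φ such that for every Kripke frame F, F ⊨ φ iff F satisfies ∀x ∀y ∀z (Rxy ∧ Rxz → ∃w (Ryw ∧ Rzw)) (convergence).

Definable; ◇□r → □◇r defines it

The condition is convergence. A defining modal formula is ◇□r → □◇r.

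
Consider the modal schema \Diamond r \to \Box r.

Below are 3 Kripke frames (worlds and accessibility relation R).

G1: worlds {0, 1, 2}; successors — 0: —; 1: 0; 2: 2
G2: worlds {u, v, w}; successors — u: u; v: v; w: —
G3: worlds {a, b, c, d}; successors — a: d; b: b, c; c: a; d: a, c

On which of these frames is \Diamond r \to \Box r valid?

G1, G2

Frame correspondent (Sahlqvist): \forall x \forall y \forall z (Rxy \wedge Rxz \to y = z) — i.e. partial functionality.
G1: ✓.
G2: ✓.
G3: fails — b sees both b and c.
Valid on: G1, G2.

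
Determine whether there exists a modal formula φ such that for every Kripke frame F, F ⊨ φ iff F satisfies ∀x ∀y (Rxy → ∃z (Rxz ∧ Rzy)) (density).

Yes — defined by □□p → □p

The condition is density. A defining modal formula is □□p → □p.
Suppose □□p→□p is valid. Take Rxy and set V(p)={w : xR²w}. Then □□p at x, so □p at x, so p at y, i.e. ∃z(Rxz∧Rzy).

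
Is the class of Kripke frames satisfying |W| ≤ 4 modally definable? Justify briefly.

No — not modally definable

Any modally definable frame class is closed under disjoint unions.
Any modal formula valid on each of 5 disjoint one-world frames is valid on their disjoint union (validity is preserved under disjoint unions). Each one-world frame has |W|=1≤4, but the union has |W|=5.
So no modal formula (or set of formulas) defines exactly the |W|≤4 frames.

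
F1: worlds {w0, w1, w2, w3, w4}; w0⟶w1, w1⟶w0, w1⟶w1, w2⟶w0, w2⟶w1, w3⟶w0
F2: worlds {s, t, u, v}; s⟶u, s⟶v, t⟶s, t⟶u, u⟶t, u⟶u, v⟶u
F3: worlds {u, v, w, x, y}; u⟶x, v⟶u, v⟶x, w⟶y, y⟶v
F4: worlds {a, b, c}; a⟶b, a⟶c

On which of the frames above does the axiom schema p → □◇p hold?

none

This is the axiom for symmetry; its first-order frame correspondent is ∀x ∀y (Rxy → Ryx).
F1: fails — Rw3w0 but not Rw0w3.
F2: fails — Rvu but not Ruv.
F3: fails — Rvu but not Ruv.
F4: fails — Rac but not Rca.
Valid on no frame.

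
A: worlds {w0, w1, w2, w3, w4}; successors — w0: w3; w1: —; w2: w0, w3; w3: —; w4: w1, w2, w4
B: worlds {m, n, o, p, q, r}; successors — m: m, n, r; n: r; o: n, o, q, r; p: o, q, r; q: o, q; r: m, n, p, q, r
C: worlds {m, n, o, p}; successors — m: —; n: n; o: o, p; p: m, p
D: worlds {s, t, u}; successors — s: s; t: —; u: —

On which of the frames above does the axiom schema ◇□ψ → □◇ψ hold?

D

Frame correspondent (Sahlqvist): ∀x ∀y ∀z (Rxy ∧ Rxz → ∃w (Ryw ∧ Rzw)) — i.e. convergence.
A: fails — Rw0w3 and Rw0w3 but w3 and w3 have no common successor.
B: fails — Ron and Roq but n and q have no common successor.
C: fails — Rpm and Rpm but m and m have no common successor.
D: condition met.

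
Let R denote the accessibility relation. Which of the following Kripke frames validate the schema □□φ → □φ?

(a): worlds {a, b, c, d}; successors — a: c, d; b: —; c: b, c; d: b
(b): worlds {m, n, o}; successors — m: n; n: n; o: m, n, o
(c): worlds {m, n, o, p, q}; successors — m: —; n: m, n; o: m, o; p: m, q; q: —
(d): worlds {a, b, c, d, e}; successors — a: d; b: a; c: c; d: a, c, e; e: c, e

Frame correspondent (Sahlqvist): ∀x ∀y (Rxy → ∃z (Rxz ∧ Rzy)) — i.e. density.
(a): fails — Rdb but no z with Rdz and Rzb.
(b): ✓.
(c): fails — Rpm but no z with Rpz and Rzm.
(d): fails — Rba but no z with Rbz and Rza.

(b)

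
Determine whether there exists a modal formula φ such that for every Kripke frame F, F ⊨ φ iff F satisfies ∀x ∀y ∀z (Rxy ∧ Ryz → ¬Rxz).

If a class were modally definable it would be closed under surjective bounded morphisms (Goldblatt–Thomason).
The 5-cycle (worlds a,b,c,d,e with a→b→c→d→e→a) is intransitive. Mapping every world to a single reflexive point • is a surjective bounded morphism; the reflexive point is not intransitive (R••∧R•• but R••).
Hence intransitivity is not modally definable.

Not modally definable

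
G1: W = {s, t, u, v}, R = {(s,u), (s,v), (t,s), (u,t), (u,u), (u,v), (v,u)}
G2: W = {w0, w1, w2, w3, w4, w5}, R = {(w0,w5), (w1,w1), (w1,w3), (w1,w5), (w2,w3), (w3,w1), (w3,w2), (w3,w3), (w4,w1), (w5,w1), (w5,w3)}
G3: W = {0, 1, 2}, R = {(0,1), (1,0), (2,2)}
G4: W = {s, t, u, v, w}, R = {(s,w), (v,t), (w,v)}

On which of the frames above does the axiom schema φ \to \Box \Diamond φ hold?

G3

The schema corresponds to symmetry: \forall x \forall y (Rxy \to Ryx).
G1: fails — Rut but not Rtu.
G2: fails — Rw4w1 but not Rw1w4.
G3: holds.
G4: fails — Rvt but not Rtv.
Valid on: G3.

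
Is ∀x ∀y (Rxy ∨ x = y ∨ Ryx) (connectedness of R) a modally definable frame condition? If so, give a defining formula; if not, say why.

Not modally definable

Any modally definable frame class is closed under disjoint unions.
Take 4 disjoint single-world reflexive frames: each is trivially connected, but their disjoint union has 4 worlds with no edge between distinct components, so it is not connected.
So no modal formula (or set of formulas) defines exactly the connected frames.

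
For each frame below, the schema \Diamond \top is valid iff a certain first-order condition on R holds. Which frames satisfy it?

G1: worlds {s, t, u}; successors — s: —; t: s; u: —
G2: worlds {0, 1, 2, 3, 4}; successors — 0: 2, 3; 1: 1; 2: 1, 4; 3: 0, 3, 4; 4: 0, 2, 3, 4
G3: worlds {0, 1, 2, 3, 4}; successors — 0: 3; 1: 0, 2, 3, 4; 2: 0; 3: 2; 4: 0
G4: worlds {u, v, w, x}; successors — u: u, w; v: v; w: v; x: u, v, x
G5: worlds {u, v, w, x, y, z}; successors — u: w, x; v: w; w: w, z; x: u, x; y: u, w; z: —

G2, G3, G4

This is the axiom for seriality; its first-order frame correspondent is \forall x \exists y Rxy.
G1: fails — world s has no successor.
G2: condition met.
G3: condition met.
G4: condition met.
G5: fails — world z has no successor.
Valid on: G2, G3, G4.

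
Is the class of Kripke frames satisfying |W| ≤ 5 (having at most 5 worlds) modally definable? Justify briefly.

Not definable by any modal formula

Modal frame validity is preserved under disjoint unions.
Any modal formula valid on each of 6 disjoint one-world frames is valid on their disjoint union (validity is preserved under disjoint unions). Each one-world frame has |W|=1≤5, but the union has |W|=6.
So no modal formula (or set of formulas) defines exactly the |W|≤5 frames.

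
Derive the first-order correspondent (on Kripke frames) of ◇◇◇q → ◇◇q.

∀x ∀y (xR³y → ∃w (y = w ∧ xR²w))

This is a Sahlqvist (Geach-type) schema ◇^3□^0q → □^0◇^2q.
Minimal-valuation argument: fix x; take any y with xR^3y and any z with xR^0z. Set V(q) to the set of worlds R-reachable from y in exactly 0 steps. Then □^0q holds at y, so the antecedent holds at x; validity forces ◇^2q at z, giving a w with zR^2w and yR^0w.
First-order correspondent: ∀x ∀y (xR³y → ∃w (y = w ∧ xR²w)).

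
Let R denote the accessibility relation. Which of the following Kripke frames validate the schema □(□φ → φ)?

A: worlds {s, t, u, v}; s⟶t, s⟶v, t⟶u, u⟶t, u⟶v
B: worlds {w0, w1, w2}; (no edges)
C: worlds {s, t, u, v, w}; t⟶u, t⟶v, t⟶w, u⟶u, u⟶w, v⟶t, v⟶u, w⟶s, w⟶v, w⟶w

The schema corresponds to shift-reflexivity: ∀x ∀y (Rxy → Ryy).
A: fails — Ruv but not Rvv.
B: ✓.
C: fails — Rtv but not Rvv.

B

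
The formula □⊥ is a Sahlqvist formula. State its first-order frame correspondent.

emptiness of R: ∀x ∀y ¬Rxy

□⊥ is valid iff no world has any successor (otherwise □⊥ fails at any world with one).
The converse is a direct semantic check.
So the correspondent is emptiness of R.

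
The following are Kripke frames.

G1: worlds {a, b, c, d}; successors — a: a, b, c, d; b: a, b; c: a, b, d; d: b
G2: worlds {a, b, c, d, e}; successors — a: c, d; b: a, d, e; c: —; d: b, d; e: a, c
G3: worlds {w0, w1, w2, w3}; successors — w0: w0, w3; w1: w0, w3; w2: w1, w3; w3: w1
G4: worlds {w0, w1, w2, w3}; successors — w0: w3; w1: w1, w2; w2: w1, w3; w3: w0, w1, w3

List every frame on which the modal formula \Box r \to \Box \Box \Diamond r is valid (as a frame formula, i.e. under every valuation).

G1

Frame correspondent (Sahlqvist): \forall x \forall z (x R^2 z \to \exists w (xRw \wedge zRw)) — i.e. a generalized confluence (Geach) condition.
G1: condition met.
G2: fails — bR²c but no w with bRw and cRw.
G3: fails — w0R²w3 but no w with w0Rw and w3Rw.
G4: fails — w0R²w1 but no w with w0Rw and w1Rw.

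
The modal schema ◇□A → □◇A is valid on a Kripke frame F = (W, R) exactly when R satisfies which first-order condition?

Suppose ◇□A→□◇A is valid. Take Rxy, Rxz and set V(A)={w : Ryw}. Then □A at y so ◇□A at x, so □◇A at x, so ◇A at z, giving w with Rzw and Ryw.
The converse is a direct semantic check.
Frame condition: ∀x ∀y ∀z (Rxy ∧ Rxz → ∃w (Ryw ∧ Rzw)).

convergence: ∀x ∀y ∀z (Rxy ∧ Rxz → ∃w (Ryw ∧ Rzw))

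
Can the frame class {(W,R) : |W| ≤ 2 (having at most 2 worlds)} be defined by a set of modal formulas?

No — not modally definable

Any modally definable frame class is closed under disjoint unions.
Any modal formula valid on each of 3 disjoint one-world frames is valid on their disjoint union (validity is preserved under disjoint unions). Each one-world frame has |W|=1≤2, but the union has |W|=3.
Hence having at most 2 worlds is not modally definable.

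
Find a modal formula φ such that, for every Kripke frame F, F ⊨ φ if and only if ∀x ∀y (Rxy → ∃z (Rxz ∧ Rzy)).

A defining formula is □□r → □r (the C4 axiom).

□□r → □r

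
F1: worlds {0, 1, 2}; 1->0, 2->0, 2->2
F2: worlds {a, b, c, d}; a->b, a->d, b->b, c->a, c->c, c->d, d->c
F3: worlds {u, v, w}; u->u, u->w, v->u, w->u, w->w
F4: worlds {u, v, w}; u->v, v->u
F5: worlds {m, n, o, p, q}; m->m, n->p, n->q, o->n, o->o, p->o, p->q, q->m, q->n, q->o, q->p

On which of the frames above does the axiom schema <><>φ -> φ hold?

Frame correspondent (Sahlqvist): forall x forall y (x R^2 y -> exists w (y = w & x = w)) — i.e. a generalized confluence (Geach) condition.
F1: fails — 2R²0 but 0 ≠ 2.
F2: fails — aR²b but b ≠ a.
F3: fails — uR²w but w ≠ u.
F4: condition met.
F5: fails — nR²m but m ≠ n.
Valid on: F4.

F4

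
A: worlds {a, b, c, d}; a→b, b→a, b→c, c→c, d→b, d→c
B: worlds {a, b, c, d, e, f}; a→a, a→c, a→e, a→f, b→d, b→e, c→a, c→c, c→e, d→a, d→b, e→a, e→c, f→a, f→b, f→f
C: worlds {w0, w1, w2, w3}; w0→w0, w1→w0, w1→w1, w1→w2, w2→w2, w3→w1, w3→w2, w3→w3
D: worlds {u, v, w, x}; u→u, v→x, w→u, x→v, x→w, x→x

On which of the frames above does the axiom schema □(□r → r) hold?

C

Frame correspondent (Sahlqvist): ∀x ∀y (Rxy → Ryy) — i.e. shift-reflexivity.
A: fails — Rab but not Rbb.
B: fails — Rae but not Ree.
C: holds.
D: fails — Rxw but not Rww.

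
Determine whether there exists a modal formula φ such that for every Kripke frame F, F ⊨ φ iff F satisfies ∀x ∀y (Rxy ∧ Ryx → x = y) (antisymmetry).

If a class were modally definable it would be closed under surjective bounded morphisms (Goldblatt–Thomason).
The 6-cycle (worlds 0,1,2,3,4,5 with 0→1→2→3→4→5→0) is antisymmetric. Sending even-indexed worlds to a and odd-indexed worlds to b is a surjective bounded morphism onto the two-world frame with a↔b, which is not antisymmetric.
Hence antisymmetry is not modally definable.

No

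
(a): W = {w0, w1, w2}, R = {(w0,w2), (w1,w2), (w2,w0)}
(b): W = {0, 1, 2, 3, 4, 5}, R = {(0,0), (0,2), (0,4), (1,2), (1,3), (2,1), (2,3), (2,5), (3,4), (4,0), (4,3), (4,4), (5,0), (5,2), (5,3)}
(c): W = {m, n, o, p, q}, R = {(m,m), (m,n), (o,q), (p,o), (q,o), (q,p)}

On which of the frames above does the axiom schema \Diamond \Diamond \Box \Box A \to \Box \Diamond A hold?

(a), (b)

The schema corresponds to a generalized confluence (Geach) condition: \forall x \forall y \forall z ((x R^2 y \wedge xRz) \to \exists w (y R^2 w \wedge zRw)).
(a): condition met.
(b): condition met.
(c): fails — mR²m, mRn but no w with mR²w and nRw.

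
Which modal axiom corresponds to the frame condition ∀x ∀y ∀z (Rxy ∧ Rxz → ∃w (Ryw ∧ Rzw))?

◇□s → □◇s

This is convergence; the standard corresponding axiom is .2: ◇□s → □◇s.
Suppose ◇□s→□◇s is valid. Take Rxy, Rxz and set V(s)={w : Ryw}. Then □s at y so ◇□s at x, so □◇s at x, so ◇s at z, giving w with Rzw and Ryw.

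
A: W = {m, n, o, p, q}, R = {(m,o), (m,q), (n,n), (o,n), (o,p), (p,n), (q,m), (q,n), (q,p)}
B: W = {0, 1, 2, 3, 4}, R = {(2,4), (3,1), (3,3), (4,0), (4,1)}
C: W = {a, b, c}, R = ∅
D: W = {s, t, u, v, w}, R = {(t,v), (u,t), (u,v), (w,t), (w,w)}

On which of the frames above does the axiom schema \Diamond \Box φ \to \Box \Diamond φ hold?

C

Frame correspondent (Sahlqvist): \forall x \forall y \forall z (Rxy \wedge Rxz \to \exists w (Ryw \wedge Rzw)) — i.e. convergence.
A: fails — Rqp and Rqm but p and m have no common successor.
B: fails — R31 and R31 but 1 and 1 have no common successor.
C: satisfies the condition.
D: fails — Rtv and Rtv but v and v have no common successor.
Valid on: C.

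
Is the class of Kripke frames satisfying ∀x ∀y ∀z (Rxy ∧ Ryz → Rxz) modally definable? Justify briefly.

Yes, by □p → □□p

The condition is transitivity. A defining modal formula is □p → □□p.
Suppose □p→□□p is valid. Take Rxy, Ryz and set V(p)={w : Rxw}. Then □p at x, so □□p at x, so □p at y, so p at z, i.e. Rxz.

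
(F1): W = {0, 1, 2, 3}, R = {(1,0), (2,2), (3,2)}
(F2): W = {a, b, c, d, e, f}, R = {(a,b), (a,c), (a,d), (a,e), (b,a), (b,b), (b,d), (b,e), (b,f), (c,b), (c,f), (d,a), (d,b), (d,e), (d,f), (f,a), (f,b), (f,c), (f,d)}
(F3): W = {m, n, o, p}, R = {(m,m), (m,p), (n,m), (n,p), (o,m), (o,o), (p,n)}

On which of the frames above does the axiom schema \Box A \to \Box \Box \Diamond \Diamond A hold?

(F1)

This is the axiom for a generalized confluence (Geach) condition; its first-order frame correspondent is \forall x \forall z (x R^2 z \to \exists w (xRw \wedge z R^2 w)).
(F1): ✓.
(F2): fails — aR²e but no w with aRw and eR²w.
(F3): fails — pR²p but no w with pRw and pR²w.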